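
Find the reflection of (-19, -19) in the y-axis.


Reflection rule for y-axis: (-x, y)
(-19, -19) -> (19, -19)

(19, -19)


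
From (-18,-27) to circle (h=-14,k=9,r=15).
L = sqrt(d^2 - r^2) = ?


d = sqrt((-18+ 14)^2 + (-27-9)^2) = sqrt(16+1296) = 36.2215
L = sqrt(1312.0000 - 225) = sqrt(1087.0000) = 32.9697

32.9697


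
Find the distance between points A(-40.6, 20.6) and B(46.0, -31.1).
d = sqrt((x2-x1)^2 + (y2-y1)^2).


dx = 46.0 + 40.6 = 86.6
dy = -31.1 - 20.6 = -51.7
d = sqrt(7499.56 + 2672.89) = sqrt(10172.45) = 100.8586

100.8586


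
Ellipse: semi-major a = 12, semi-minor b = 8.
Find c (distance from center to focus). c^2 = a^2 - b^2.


c^2 = 12^2 - 8^2 = 144 - 64 = 80
c = sqrt(80) = 8.9443

c = 8.9443


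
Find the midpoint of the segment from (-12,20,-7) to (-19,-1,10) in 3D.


Mx = (-12- 19)/2 = -15.5000
My = (20- 1)/2 = 9.5000
Mz = (-7+10)/2 = 1.5000

M = (-15.5000, 9.5000, 1.5000)


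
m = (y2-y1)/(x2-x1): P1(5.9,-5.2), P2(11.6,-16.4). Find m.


dy = -16.4 + 5.2 = -11.2
dx = 11.6 - 5.9 = 5.7
m = -11.2/5.7 = -1.9649

m = -1.9649


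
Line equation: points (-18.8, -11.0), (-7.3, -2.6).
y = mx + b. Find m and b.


m = (8.4)/(11.5) = 0.7304
b = y1 - m*x1 = -11.0 - (8.4*(-18.8))/(11.5) = -11.0 + 13.7322 = 2.7322

y = 0.7304x + 2.7322


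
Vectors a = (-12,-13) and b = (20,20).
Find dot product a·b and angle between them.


a·b = -12*20 - 13*20 = -240 - 260 = -500
|a| = sqrt(144+169) = 17.6918
|b| = sqrt(400+400) = 28.2843
cos(theta) = -500/(sqrt(313)*sqrt(800)) = -500/sqrt(250400) = -0.999201
theta = arccos(-500/sqrt(250400)) = 177.7094 degrees

a·b = -500, theta = 177.7094 deg


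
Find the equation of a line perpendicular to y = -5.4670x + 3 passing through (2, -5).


Perpendicular slope = -1/m1 = -1/(-5.4670) = 0.1829
b2 = y0 - m2*x0 = -5 + 2/(-5.4670) = -5 - 0.3658 = -5.3658

y = 0.1829x - 5.3658


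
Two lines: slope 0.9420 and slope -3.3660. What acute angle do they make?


m1-m2 = 4.308
1+m1*m2 = -2.170772
tan(theta) = |4.308/(-2.170772)| = 1.984547
theta = arctan(|4.308/(-2.170772)|) = 63.2568 degrees (acute angle)

63.2568 degrees


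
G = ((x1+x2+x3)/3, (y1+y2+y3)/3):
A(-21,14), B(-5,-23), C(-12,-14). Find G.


Gx = (-21- 5- 12)/3 = -38/3 = -12.6667
Gy = (14- 23- 14)/3 = -23/3 = -7.6667

G = (-12.6667, -7.6667)


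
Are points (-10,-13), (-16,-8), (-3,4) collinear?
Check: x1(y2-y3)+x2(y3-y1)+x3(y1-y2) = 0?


-10*(-8-4) - 16*(4+ 13) - 3*(-13+ 8)
= 120 - 272 + 15 = -137

No, not collinear (determinant = -137)


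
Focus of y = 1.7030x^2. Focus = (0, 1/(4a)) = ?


a = 1.7030
4a = 6.8120
focus = (0, 1/6.8120) = (0, 0.1468)

Focus = (0, 0.1468)


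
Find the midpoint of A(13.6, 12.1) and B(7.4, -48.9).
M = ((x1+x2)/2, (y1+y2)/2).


Mx = (13.6 + 7.4)/2 = 21.0/2 = 10.5000
My = (12.1 - 48.9)/2 = -36.8/2 = -18.4000

(10.5000, -18.4000)


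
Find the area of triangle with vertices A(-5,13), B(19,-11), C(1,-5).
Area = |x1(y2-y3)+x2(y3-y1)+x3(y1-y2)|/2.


-5*(-11+ 5) = 30
19*(-5-13) = -342
1*(13+ 11) = 24
sum = -288
Area = |-288|/2 = 144.0000

144.0000 sq units


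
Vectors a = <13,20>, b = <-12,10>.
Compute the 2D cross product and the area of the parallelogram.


cross = 13*10 - 20*(-12) = 130 + 240 = 370
Parallelogram area = |370| = 370

cross = 370, parallelogram area = 370


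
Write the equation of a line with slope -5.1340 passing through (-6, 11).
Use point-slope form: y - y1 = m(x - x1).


y - 11 = -5.1340(x + 6)
y = -5.1340x + 11 + 5.1340*(-6)
y = -5.1340x - 19.8040

y = -5.1340x - 19.8040


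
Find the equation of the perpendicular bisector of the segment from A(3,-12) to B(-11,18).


Midpoint = (-4, 3)
Slope of AB = dy/dx = 30/(-14) = -2.1429
Perp slope = -dx/dy = 14/30 = 0.4667
b = My - (perp slope)*Mx = 3 + (-14*(-4))/30 = 3 + 1.8667 = 4.8667

y = 0.4667x + 4.8667


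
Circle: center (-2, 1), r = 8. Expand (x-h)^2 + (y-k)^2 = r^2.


(x+ 2)^2 + (y-1)^2 = 8^2
D = -2h = 4, E = -2k = -2
F = h^2+k^2-r^2 = 4+1-64 = -59

x^2 + y^2 + 4x - 2y - 59 = 0


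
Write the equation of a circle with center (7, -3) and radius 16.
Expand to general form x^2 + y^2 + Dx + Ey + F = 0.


(x-7)^2 + (y+ 3)^2 = 16^2
D = -2h = -14, E = -2k = 6
F = h^2+k^2-r^2 = 49+9-256 = -198

x^2 + y^2 - 14x + 6y - 198 = 0


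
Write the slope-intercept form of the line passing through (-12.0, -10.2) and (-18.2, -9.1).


m = (1.1)/(-6.2) = -0.1774
b = y1 - m*x1 = -10.2 - (1.1*(-12.0))/(-6.2) = -10.2 - 2.1290 = -12.3290

y = -0.1774x - 12.3290


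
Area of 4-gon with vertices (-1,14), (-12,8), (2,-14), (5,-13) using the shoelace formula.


sum(xi*y_{i+1}) = -1*8 - 12*(-14) + 2*(-13) + 5*14 = 204
sum(yi*x_{i+1}) = 14*(-12) + 8*2 - 14*5 - 13*(-1) = -209
Area = |204 + 209|/2 = 413/2 = 206.5000

206.5000 sq units


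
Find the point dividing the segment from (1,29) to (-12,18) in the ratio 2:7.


Px = (2*(-12) + 7*1)/9 = -17/9 = -1.8889
Py = (2*18 + 7*29)/9 = 239/9 = 26.5556

P = (-1.8889, 26.5556)


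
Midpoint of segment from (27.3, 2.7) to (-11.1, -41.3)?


Mx = (27.3 - 11.1)/2 = 16.2/2 = 8.1000
My = (2.7 - 41.3)/2 = -38.6/2 = -19.3000

(8.1000, -19.3000)


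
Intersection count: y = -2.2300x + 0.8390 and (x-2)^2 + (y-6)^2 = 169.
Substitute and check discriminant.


Substitute y = -2.2300x + 0.8390: (x-2)^2 + (-2.2300x+0.8390-6)^2 = 169
Expand to Ax^2 + Bx + C = 0, where b-k = -5.161
A = 1+m^2 = 5.9729
B = 2(m(b-k) - h) = 2(-2.2300*(-5.161) - 2) = 19.01806
C = h^2 + (b-k)^2 - r^2 = 4 + 26.635921 - 169 = -138.364079
disc = B^2-4AC = 361.6866 + 3305.7392 = 3667.4258
disc > 0

2 intersection points


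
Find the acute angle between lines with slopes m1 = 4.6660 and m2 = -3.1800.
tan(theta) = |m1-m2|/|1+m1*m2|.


m1-m2 = 7.846
1+m1*m2 = -13.83788
tan(theta) = |7.846/(-13.83788)| = 0.566994
theta = arctan(|7.846/(-13.83788)|) = 29.5530 degrees (acute angle)

29.5530 degrees


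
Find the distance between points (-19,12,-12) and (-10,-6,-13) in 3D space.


dx=9, dy=-18, dz=-1
d = sqrt(81+324+1) = sqrt(406) = 20.1494

20.1494


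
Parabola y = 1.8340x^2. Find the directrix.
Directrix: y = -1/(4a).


a = 1.8340
1/(4a) = 0.1363
directrix: y = -0.1363 = -0.1363

y = -0.1363


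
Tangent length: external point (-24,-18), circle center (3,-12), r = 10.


d = sqrt((-24-3)^2 + (-18+ 12)^2) = sqrt(729+36) = 27.6586
L = sqrt(765.0000 - 100) = sqrt(665.0000) = 25.7876

25.7876


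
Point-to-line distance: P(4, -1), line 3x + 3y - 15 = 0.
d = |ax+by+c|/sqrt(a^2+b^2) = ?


|3*4 + 3*(-1) - 15| = |-6| = 6
sqrt(9 + 9) = sqrt(18) = 4.2426
d = 6/sqrt(18) = 1.4142

1.4142


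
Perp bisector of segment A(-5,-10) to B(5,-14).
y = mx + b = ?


Midpoint = (0, -12)
Slope of AB = dy/dx = -4/10 = -0.4000
Perp slope = -dx/dy = 10/4 = 2.5000
b = My - (perp slope)*Mx = -12 + (10*0)/(-4) = -12 + 0 = -12.0000

y = 2.5000x - 12.0000


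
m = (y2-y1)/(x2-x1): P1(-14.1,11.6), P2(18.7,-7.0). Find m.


dy = -7.0 - 11.6 = -18.6
dx = 18.7 + 14.1 = 32.8
m = -18.6/32.8 = -0.5671

m = -0.5671


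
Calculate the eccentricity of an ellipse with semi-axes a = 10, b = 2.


c = sqrt(100-4) = sqrt(96) = 9.7980
e = c/a = sqrt(96)/10 = 0.9798

e = 0.9798


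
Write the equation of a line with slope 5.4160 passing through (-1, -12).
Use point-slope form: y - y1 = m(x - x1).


y + 12 = 5.4160(x + 1)
y = 5.4160x - 12 - 5.4160*(-1)
y = 5.4160x - 6.5840

y = 5.4160x - 6.5840


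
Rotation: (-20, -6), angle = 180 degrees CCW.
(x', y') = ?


cos(180) = -1, sin(180) = 0
x' = -20*(-1) + 6*0 = 20
y' = -20*0 - 6*(-1) = 6

(20, 6)


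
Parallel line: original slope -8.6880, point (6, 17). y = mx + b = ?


Parallel lines have equal slopes.
m2 = -8.6880
b2 = 17 + 8.6880*6 = 69.1280

y = -8.6880x + 69.1280


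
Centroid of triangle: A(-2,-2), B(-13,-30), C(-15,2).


Gx = (-2- 13- 15)/3 = -30/3 = -10.0000
Gy = (-2- 30+2)/3 = -30/3 = -10.0000

G = (-10.0000, -10.0000)


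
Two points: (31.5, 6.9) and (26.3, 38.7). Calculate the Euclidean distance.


dx = 26.3 - 31.5 = -5.2
dy = 38.7 - 6.9 = 31.8
d = sqrt(27.04 + 1011.24) = sqrt(1038.28) = 32.2224

32.2224


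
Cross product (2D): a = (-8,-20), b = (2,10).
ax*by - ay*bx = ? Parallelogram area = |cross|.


cross = -8*10 + 20*2 = -80 + 40 = -40
Parallelogram area = |-40| = 40

cross = -40, parallelogram area = 40


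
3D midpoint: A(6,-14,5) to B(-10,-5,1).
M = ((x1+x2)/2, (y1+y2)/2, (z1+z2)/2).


Mx = (6- 10)/2 = -2.0000
My = (-14- 5)/2 = -9.5000
Mz = (5+1)/2 = 3.0000

M = (-2.0000, -9.5000, 3.0000)


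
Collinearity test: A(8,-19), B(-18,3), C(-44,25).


8*(3-25) - 18*(25+ 19) - 44*(-19-3)
= -176 - 792 + 968 = 0

Yes, collinear (determinant = 0)


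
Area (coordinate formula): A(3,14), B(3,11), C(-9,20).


3*(11-20) = -27
3*(20-14) = 18
-9*(14-11) = -27
sum = -36
Area = |-36|/2 = 18.0000

18.0000 sq units


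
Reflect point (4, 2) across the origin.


Reflection rule for origin: (-x, -y)
(4, 2) -> (-4, -2)

(-4, -2)


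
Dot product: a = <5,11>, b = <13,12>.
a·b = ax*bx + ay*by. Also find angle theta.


a·b = 5*13 + 11*12 = 65 + 132 = 197
|a| = sqrt(25+121) = 12.0830
|b| = sqrt(169+144) = 17.6918
cos(theta) = 197/(sqrt(146)*sqrt(313)) = 197/sqrt(45698) = 0.921547
theta = arccos(197/sqrt(45698)) = 22.8467 degrees

a·b = 197, theta = 22.8467 deg


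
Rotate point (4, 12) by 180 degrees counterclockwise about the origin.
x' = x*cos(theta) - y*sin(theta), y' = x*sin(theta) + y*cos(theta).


cos(180) = -1, sin(180) = 0
x' = 4*(-1) - 12*0 = -4
y' = 4*0 + 12*(-1) = -12

(-4, -12)


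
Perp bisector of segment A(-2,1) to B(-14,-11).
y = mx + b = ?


Midpoint = (-8, -5)
Slope of AB = dy/dx = -12/(-12) = 1.0000
Perp slope = -dx/dy = -12/12 = -1.0000
b = My - (perp slope)*Mx = -5 + (-12*(-8))/(-12) = -5 - 8.0000 = -13.0000

y = -1.0000x - 13.0000


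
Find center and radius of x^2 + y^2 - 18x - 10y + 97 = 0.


h = -D/2 = 18/2 = 9
k = -E/2 = 10/2 = 5
r^2 = h^2 + k^2 - F = 81 + 25 - 97 = 9
r = 3

Center (9, 5), radius = 3


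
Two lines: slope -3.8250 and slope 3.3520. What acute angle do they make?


m1-m2 = -7.177
1+m1*m2 = -11.8214
tan(theta) = |-7.177/(-11.8214)| = 0.607119
theta = arctan(|-7.177/(-11.8214)|) = 31.2627 degrees (acute angle)

31.2627 degrees


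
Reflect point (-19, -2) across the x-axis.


Reflection rule for x-axis: (x, -y)
(-19, -2) -> (-19, 2)

(-19, 2)


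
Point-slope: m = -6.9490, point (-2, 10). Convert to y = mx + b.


y - 10 = -6.9490(x + 2)
y = -6.9490x + 10 + 6.9490*(-2)
y = -6.9490x - 3.8980

y = -6.9490x - 3.8980


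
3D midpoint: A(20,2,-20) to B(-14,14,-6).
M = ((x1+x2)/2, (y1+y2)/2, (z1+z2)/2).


Mx = (20- 14)/2 = 3.0000
My = (2+14)/2 = 8.0000
Mz = (-20- 6)/2 = -13.0000

M = (3.0000, 8.0000, -13.0000)


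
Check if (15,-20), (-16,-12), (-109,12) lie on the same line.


15*(-12-12) - 16*(12+ 20) - 109*(-20+ 12)
= -360 - 512 + 872 = 0

Yes, collinear (determinant = 0)


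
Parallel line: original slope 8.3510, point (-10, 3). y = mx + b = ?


Parallel lines have equal slopes.
m2 = 8.3510
b2 = 3 - 8.3510*(-10) = 86.5100

y = 8.3510x + 86.5100


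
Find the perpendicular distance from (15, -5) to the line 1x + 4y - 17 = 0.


|1*15 + 4*(-5) - 17| = |-22| = 22
sqrt(1 + 16) = sqrt(17) = 4.1231
d = 22/sqrt(17) = 5.3358

5.3358


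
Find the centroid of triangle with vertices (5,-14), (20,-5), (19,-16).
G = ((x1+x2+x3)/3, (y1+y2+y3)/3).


Gx = (5+20+19)/3 = 44/3 = 14.6667
Gy = (-14- 5- 16)/3 = -35/3 = -11.6667

G = (14.6667, -11.6667)


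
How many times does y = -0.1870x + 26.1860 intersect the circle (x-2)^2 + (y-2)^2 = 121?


Substitute y = -0.1870x + 26.1860: (x-2)^2 + (-0.1870x+26.1860-2)^2 = 121
Expand to Ax^2 + Bx + C = 0, where b-k = 24.186
A = 1+m^2 = 1.034969
B = 2(m(b-k) - h) = 2(-0.1870*24.186 - 2) = -13.045564
C = h^2 + (b-k)^2 - r^2 = 4 + 584.962596 - 121 = 467.962596
disc = B^2-4AC = 170.1867 - 1937.3071 = -1767.1204
disc < 0

0 intersection points


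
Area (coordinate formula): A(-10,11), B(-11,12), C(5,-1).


-10*(12+ 1) = -130
-11*(-1-11) = 132
5*(11-12) = -5
sum = -3
Area = |-3|/2 = 1.5000

1.5000 sq units


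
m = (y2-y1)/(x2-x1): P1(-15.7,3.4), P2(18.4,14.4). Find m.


dy = 14.4 - 3.4 = 11.0
dx = 18.4 + 15.7 = 34.1
m = 11.0/34.1 = 0.3226

m = 0.3226


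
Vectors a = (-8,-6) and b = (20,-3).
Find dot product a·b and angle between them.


a·b = -8*20 - 6*(-3) = -160 + 18 = -142
|a| = sqrt(64+36) = 10.0000
|b| = sqrt(400+9) = 20.2237
cos(theta) = -142/(sqrt(100)*sqrt(409)) = -142/sqrt(40900) = -0.702145
theta = arccos(-142/sqrt(40900)) = 134.5993 degrees

a·b = -142, theta = 134.5993 deg


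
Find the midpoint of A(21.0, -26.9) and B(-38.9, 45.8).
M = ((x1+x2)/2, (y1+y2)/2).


Mx = (21.0 - 38.9)/2 = -17.9/2 = -8.9500
My = (-26.9 + 45.8)/2 = 18.9/2 = 9.4500

(-8.9500, 9.4500)


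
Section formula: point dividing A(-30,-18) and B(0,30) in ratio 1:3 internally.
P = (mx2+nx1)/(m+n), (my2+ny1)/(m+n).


Px = (1*0 + 3*(-30))/4 = -90/4 = -22.5000
Py = (1*30 + 3*(-18))/4 = -24/4 = -6.0000

P = (-22.5000, -6.0000)


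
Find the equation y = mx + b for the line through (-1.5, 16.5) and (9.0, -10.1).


m = (-26.6)/(10.5) = -2.5333
b = y1 - m*x1 = 16.5 - (-26.6*(-1.5))/(10.5) = 16.5 - 3.8000 = 12.7000

y = -2.5333x + 12.7000


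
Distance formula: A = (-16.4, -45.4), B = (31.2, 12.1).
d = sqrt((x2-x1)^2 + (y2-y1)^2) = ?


dx = 31.2 + 16.4 = 47.6
dy = 12.1 + 45.4 = 57.5
d = sqrt(2265.76 + 3306.25) = sqrt(5572.01) = 74.6459

74.6459


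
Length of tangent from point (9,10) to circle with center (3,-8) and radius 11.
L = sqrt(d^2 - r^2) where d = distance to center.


d = sqrt((9-3)^2 + (10+ 8)^2) = sqrt(36+324) = 18.9737
L = sqrt(360.0000 - 121) = sqrt(239.0000) = 15.4596

15.4596


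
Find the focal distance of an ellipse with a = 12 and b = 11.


c^2 = 12^2 - 11^2 = 144 - 121 = 23
c = sqrt(23) = 4.7958

c = 4.7958


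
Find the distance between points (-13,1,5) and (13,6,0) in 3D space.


dx=26, dy=5, dz=-5
d = sqrt(676+25+25) = sqrt(726) = 26.9444

26.9444


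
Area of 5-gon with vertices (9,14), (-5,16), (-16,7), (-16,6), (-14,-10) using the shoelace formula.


sum(xi*y_{i+1}) = 9*16 - 5*7 - 16*6 - 16*(-10) - 14*14 = -23
sum(yi*x_{i+1}) = 14*(-5) + 16*(-16) + 7*(-16) + 6*(-14) - 10*9 = -612
Area = |-23 + 612|/2 = 589/2 = 294.5000

294.5000 sq units


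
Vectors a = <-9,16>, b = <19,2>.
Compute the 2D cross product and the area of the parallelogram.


cross = -9*2 - 16*19 = -18 - 304 = -322
Parallelogram area = |-322| = 322

cross = -322, parallelogram area = 322


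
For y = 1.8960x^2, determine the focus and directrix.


a = 1.8960
1/(4a) = 0.1319
Focus = (0, 0.1319)
Directrix: y = -0.1319

Focus = (0, 0.1319), Directrix: y = -0.1319


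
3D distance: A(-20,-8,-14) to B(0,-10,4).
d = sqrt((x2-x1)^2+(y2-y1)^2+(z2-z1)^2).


dx=20, dy=-2, dz=18
d = sqrt(400+4+324) = sqrt(728) = 26.9815

26.9815


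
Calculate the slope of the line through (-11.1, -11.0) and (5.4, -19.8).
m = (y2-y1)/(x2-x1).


dy = -19.8 + 11.0 = -8.8
dx = 5.4 + 11.1 = 16.5
m = -8.8/16.5 = -0.5333

m = -0.5333


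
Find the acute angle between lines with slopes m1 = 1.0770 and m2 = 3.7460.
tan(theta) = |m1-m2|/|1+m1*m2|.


m1-m2 = -2.669
1+m1*m2 = 5.034442
tan(theta) = |-2.669/5.034442| = 0.530148
theta = arctan(|-2.669/5.034442|) = 27.9302 degrees (acute angle)

27.9302 degrees


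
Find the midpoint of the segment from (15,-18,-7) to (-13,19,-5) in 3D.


Mx = (15- 13)/2 = 1.0000
My = (-18+19)/2 = 0.5000
Mz = (-7- 5)/2 = -6.0000

M = (1.0000, 0.5000, -6.0000)


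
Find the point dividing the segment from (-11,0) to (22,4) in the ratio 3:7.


Px = (3*22 + 7*(-11))/10 = -11/10 = -1.1000
Py = (3*4 + 7*0)/10 = 12/10 = 1.2000

P = (-1.1000, 1.2000)


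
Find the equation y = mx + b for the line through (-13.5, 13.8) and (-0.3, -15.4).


m = (-29.2)/(13.2) = -2.2121
b = y1 - m*x1 = 13.8 - (-29.2*(-13.5))/(13.2) = 13.8 - 29.8636 = -16.0636

y = -2.2121x - 16.0636


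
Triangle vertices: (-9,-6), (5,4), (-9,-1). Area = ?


-9*(4+ 1) = -45
5*(-1+ 6) = 25
-9*(-6-4) = 90
sum = 70
Area = |70|/2 = 35.0000

35.0000 sq units


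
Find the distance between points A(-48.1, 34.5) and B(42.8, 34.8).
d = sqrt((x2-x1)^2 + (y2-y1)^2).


dx = 42.8 + 48.1 = 90.9
dy = 34.8 - 34.5 = 0.3
d = sqrt(8262.81 + 0.09) = sqrt(8262.9) = 90.9005

90.9005


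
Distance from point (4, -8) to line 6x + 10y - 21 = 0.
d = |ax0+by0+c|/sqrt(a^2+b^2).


|6*4 + 10*(-8) - 21| = |-77| = 77
sqrt(36 + 100) = sqrt(136) = 11.6619
d = 77/sqrt(136) = 6.6027

6.6027


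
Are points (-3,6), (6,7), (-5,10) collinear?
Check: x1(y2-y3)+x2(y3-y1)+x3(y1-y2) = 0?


-3*(7-10) + 6*(10-6) - 5*(6-7)
= 9 + 24 + 5 = 38

No, not collinear (determinant = 38)


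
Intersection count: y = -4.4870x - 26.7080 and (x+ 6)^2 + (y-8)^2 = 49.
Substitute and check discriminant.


Substitute y = -4.4870x - 26.7080: (x+ 6)^2 + (-4.4870x- 26.7080-8)^2 = 49
Expand to Ax^2 + Bx + C = 0, where b-k = -34.708
A = 1+m^2 = 21.133169
B = 2(m(b-k) - h) = 2(-4.4870*(-34.708) + 6) = 323.469592
C = h^2 + (b-k)^2 - r^2 = 36 + 1204.645264 - 49 = 1191.645264
disc = B^2-4AC = 104632.5769 - 100732.9630 = 3899.6139
disc > 0

2 intersection points


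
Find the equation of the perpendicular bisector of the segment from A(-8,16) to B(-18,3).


Midpoint = (-13, 9.5)
Slope of AB = dy/dx = -13/(-10) = 1.3000
Perp slope = -dx/dy = -10/13 = -0.7692
b = My - (perp slope)*Mx = 9.5 + (-10*(-13))/(-13) = 9.5 - 10.0000 = -0.5000

y = -0.7692x - 0.5000


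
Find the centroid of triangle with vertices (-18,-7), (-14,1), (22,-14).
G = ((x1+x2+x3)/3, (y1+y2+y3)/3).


Gx = (-18- 14+22)/3 = -10/3 = -3.3333
Gy = (-7+1- 14)/3 = -20/3 = -6.6667

G = (-3.3333, -6.6667)


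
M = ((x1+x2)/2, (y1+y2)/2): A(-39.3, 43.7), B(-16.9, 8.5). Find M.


Mx = (-39.3 - 16.9)/2 = -56.2/2 = -28.1000
My = (43.7 + 8.5)/2 = 52.2/2 = 26.1000

(-28.1000, 26.1000)


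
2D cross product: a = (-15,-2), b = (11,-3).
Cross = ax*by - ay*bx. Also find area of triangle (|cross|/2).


cross = -15*(-3) + 2*11 = 45 + 22 = 67
Triangle area = |67|/2 = 67/2 = 33.5000

cross = 67, triangle area = 33.5000


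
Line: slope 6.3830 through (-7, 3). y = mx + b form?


y - 3 = 6.3830(x + 7)
y = 6.3830x + 3 - 6.3830*(-7)
y = 6.3830x + 47.6810

y = 6.3830x + 47.6810


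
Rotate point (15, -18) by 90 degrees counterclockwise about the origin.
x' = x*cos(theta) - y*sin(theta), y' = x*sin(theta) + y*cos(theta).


cos(90) = 0, sin(90) = 1
x' = 15*0 + 18*1 = 18
y' = 15*1 - 18*0 = 15

(18, 15)


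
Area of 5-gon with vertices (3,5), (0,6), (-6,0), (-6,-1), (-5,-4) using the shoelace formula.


sum(xi*y_{i+1}) = 3*6 + 0*0 - 6*(-1) - 6*(-4) - 5*5 = 23
sum(yi*x_{i+1}) = 5*0 + 6*(-6) + 0*(-6) - 1*(-5) - 4*3 = -43
Area = |23 + 43|/2 = 66/2 = 33.0000

33.0000 sq units


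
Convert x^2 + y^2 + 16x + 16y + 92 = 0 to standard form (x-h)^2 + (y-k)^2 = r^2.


h = -D/2 = -16/2 = -8
k = -E/2 = -16/2 = -8
r^2 = h^2 + k^2 - F = 64 + 64 - 92 = 36
r = 6

Center (-8, -8), radius = 6


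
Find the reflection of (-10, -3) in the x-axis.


Reflection rule for x-axis: (x, -y)
(-10, -3) -> (-10, 3)

(-10, 3)


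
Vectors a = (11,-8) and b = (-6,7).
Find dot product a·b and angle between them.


a·b = 11*(-6) - 8*7 = -66 - 56 = -122
|a| = sqrt(121+64) = 13.6015
|b| = sqrt(36+49) = 9.2195
cos(theta) = -122/(sqrt(185)*sqrt(85)) = -122/sqrt(15725) = -0.972892
theta = arccos(-122/sqrt(15725)) = 166.6287 degrees

a·b = -122, theta = 166.6287 deg


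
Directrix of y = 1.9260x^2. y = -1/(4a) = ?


a = 1.9260
1/(4a) = 0.1298
directrix: y = -0.1298 = -0.1298

y = -0.1298


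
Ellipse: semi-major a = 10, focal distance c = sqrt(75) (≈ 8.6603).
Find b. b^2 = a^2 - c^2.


b^2 = 10^2 - (sqrt(75))^2 = 100 - 75 = 25
b = sqrt(25) = 5

b = 5


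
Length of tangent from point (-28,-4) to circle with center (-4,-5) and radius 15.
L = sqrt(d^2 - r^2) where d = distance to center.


d = sqrt((-28+ 4)^2 + (-4+ 5)^2) = sqrt(576+1) = 24.0208
L = sqrt(577.0000 - 225) = sqrt(352.0000) = 18.7617

18.7617


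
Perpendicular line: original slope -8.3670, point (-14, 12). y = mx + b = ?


Perpendicular slope = -1/m1 = -1/(-8.3670) = 0.1195
b2 = y0 - m2*x0 = 12 - 14/(-8.3670) = 12 + 1.6732 = 13.6732

y = 0.1195x + 13.6732


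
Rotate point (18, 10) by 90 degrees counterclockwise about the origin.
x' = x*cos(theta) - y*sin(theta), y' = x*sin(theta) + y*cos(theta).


cos(90) = 0, sin(90) = 1
x' = 18*0 - 10*1 = -10
y' = 18*1 + 10*0 = 18

(-10, 18)


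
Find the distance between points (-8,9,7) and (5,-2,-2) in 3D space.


dx=13, dy=-11, dz=-9
d = sqrt(169+121+81) = sqrt(371) = 19.2614

19.2614


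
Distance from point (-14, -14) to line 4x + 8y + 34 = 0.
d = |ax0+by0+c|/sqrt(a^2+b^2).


|4*(-14) + 8*(-14) + 34| = |-134| = 134
sqrt(16 + 64) = sqrt(80) = 8.9443
d = 134/sqrt(80) = 14.9817

14.9817


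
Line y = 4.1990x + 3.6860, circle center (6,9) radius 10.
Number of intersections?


Substitute y = 4.1990x + 3.6860: (x-6)^2 + (4.1990x+3.6860-9)^2 = 100
Expand to Ax^2 + Bx + C = 0, where b-k = -5.314
A = 1+m^2 = 18.631601
B = 2(m(b-k) - h) = 2(4.1990*(-5.314) - 6) = -56.626972
C = h^2 + (b-k)^2 - r^2 = 36 + 28.238596 - 100 = -35.761404
disc = B^2-4AC = 3206.6140 + 2665.1688 = 5871.7828
disc > 0

2 intersection points


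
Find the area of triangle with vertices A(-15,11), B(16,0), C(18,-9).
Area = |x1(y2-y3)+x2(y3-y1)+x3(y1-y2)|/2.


-15*(0+ 9) = -135
16*(-9-11) = -320
18*(11-0) = 198
sum = -257
Area = |-257|/2 = 128.5000

128.5000 sq units


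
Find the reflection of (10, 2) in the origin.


Reflection rule for origin: (-x, -y)
(10, 2) -> (-10, -2)

(-10, -2)


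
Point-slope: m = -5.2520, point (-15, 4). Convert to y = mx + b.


y - 4 = -5.2520(x + 15)
y = -5.2520x + 4 + 5.2520*(-15)
y = -5.2520x - 74.7800

y = -5.2520x - 74.7800


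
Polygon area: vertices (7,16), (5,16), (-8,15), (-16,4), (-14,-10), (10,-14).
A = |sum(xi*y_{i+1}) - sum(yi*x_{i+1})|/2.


sum(xi*y_{i+1}) = 7*16 + 5*15 - 8*4 - 16*(-10) - 14*(-14) + 10*16 = 671
sum(yi*x_{i+1}) = 16*5 + 16*(-8) + 15*(-16) + 4*(-14) - 10*10 - 14*7 = -542
Area = |671 + 542|/2 = 1213/2 = 606.5000

606.5000 sq units


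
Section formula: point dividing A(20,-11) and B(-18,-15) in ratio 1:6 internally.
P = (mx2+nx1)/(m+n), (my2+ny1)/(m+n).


Px = (1*(-18) + 6*20)/7 = 102/7 = 14.5714
Py = (1*(-15) + 6*(-11))/7 = -81/7 = -11.5714

P = (14.5714, -11.5714)


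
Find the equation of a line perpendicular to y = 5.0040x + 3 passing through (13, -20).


Perpendicular slope = -1/m1 = -1/5.0040 = -0.1998
b2 = y0 - m2*x0 = -20 + 13/5.0040 = -20 + 2.5979 = -17.4021

y = -0.1998x - 17.4021


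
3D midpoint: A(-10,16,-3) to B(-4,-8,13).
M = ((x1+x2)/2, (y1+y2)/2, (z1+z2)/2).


Mx = (-10- 4)/2 = -7.0000
My = (16- 8)/2 = 4.0000
Mz = (-3+13)/2 = 5.0000

M = (-7.0000, 4.0000, 5.0000)


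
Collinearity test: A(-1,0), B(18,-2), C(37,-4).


-1*(-2+ 4) + 18*(-4-0) + 37*(0+ 2)
= -2 - 72 + 74 = 0

Yes, collinear (determinant = 0)


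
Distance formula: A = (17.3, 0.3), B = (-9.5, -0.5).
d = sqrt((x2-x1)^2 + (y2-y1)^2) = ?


dx = -9.5 - 17.3 = -26.8
dy = -0.5 - 0.3 = -0.8
d = sqrt(718.24 + 0.64) = sqrt(718.88) = 26.8119

26.8119


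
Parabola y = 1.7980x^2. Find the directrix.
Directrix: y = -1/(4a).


a = 1.7980
1/(4a) = 0.1390
directrix: y = -0.1390 = -0.1390

y = -0.1390


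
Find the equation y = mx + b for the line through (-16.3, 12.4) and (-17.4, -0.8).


m = (-13.2)/(-1.1) = 12.0000
b = y1 - m*x1 = 12.4 - (-13.2*(-16.3))/(-1.1) = 12.4 + 195.6000 = 208.0000

y = 12.0000x + 208.0000


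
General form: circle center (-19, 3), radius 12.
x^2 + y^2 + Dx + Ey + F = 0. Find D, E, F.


(x+ 19)^2 + (y-3)^2 = 12^2
D = -2h = 38, E = -2k = -6
F = h^2+k^2-r^2 = 361+9-144 = 226

D = 38, E = -6, F = 226


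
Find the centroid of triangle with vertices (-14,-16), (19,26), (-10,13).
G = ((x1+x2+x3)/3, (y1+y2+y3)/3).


Gx = (-14+19- 10)/3 = -5/3 = -1.6667
Gy = (-16+26+13)/3 = 23/3 = 7.6667

G = (-1.6667, 7.6667)


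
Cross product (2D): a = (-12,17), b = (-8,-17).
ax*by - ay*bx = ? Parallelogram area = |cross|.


cross = -12*(-17) - 17*(-8) = 204 + 136 = 340
Parallelogram area = |340| = 340

cross = 340, parallelogram area = 340


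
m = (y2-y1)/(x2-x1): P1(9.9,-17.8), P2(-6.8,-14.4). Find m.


dy = -14.4 + 17.8 = 3.4
dx = -6.8 - 9.9 = -16.7
m = 3.4/(-16.7) = -0.2036

m = -0.2036


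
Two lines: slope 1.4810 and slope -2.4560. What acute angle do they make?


m1-m2 = 3.937
1+m1*m2 = -2.637336
tan(theta) = |3.937/(-2.637336)| = 1.492794
theta = arctan(|3.937/(-2.637336)|) = 56.1825 degrees (acute angle)

56.1825 degrees


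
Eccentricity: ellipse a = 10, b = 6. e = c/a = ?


c = sqrt(100-36) = sqrt(64) = 8.0000
e = c/a = 8/10 = 0.8000

e = 0.8000


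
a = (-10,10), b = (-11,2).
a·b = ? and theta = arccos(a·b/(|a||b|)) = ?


a·b = -10*(-11) + 10*2 = 110 + 20 = 130
|a| = sqrt(100+100) = 14.1421
|b| = sqrt(121+4) = 11.1803
cos(theta) = 130/(sqrt(200)*sqrt(125)) = 130/sqrt(25000) = 0.822192
theta = arccos(130/sqrt(25000)) = 34.6952 degrees

a·b = 130, theta = 34.6952 deg


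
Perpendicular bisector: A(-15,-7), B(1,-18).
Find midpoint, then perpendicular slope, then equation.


Midpoint = (-7, -12.5)
Slope of AB = dy/dx = -11/16 = -0.6875
Perp slope = -dx/dy = 16/11 = 1.4545
b = My - (perp slope)*Mx = -12.5 + (16*(-7))/(-11) = -12.5 + 10.1818 = -2.3182

y = 1.4545x - 2.3182


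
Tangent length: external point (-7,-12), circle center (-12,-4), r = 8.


d = sqrt((-7+ 12)^2 + (-12+ 4)^2) = sqrt(25+64) = 9.4340
L = sqrt(89.0000 - 64) = sqrt(25.0000) = 5.0000

5.0000


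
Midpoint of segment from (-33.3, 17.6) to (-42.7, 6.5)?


Mx = (-33.3 - 42.7)/2 = -76.0/2 = -38.0000
My = (17.6 + 6.5)/2 = 24.1/2 = 12.0500

(-38.0000, 12.0500)


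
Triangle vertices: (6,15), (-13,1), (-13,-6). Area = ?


6*(1+ 6) = 42
-13*(-6-15) = 273
-13*(15-1) = -182
sum = 133
Area = |133|/2 = 66.5000

66.5000 sq units


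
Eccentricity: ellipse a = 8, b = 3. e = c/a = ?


c = sqrt(64-9) = sqrt(55) = 7.4162
e = c/a = sqrt(55)/8 = 0.9270

e = 0.9270


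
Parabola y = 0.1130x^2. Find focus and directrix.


a = 0.1130
1/(4a) = 2.2124
Focus = (0, 2.2124)
Directrix: y = -2.2124

Focus = (0, 2.2124), Directrix: y = -2.2124


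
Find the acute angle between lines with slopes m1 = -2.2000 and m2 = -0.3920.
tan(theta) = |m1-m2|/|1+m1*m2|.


m1-m2 = -1.808
1+m1*m2 = 1.8624
tan(theta) = |-1.808/1.8624| = 0.970790
theta = arctan(|-1.808/1.8624|) = 44.1509 degrees (acute angle)

44.1509 degrees


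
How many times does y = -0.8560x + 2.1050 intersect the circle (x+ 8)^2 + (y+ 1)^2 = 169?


Substitute y = -0.8560x + 2.1050: (x+ 8)^2 + (-0.8560x+2.1050+ 1)^2 = 169
Expand to Ax^2 + Bx + C = 0, where b-k = 3.105
A = 1+m^2 = 1.732736
B = 2(m(b-k) - h) = 2(-0.8560*3.105 + 8) = 10.68424
C = h^2 + (b-k)^2 - r^2 = 64 + 9.641025 - 169 = -95.358975
disc = B^2-4AC = 114.1530 + 660.9277 = 775.0807
disc > 0

2 intersection points


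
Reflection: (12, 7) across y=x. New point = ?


Reflection rule for y=x: (y, x)
(12, 7) -> (7, 12)

(7, 12)


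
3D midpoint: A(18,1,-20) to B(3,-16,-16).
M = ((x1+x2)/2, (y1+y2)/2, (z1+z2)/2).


Mx = (18+3)/2 = 10.5000
My = (1- 16)/2 = -7.5000
Mz = (-20- 16)/2 = -18.0000

M = (10.5000, -7.5000, -18.0000)


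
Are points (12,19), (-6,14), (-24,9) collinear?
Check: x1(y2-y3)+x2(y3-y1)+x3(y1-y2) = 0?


12*(14-9) - 6*(9-19) - 24*(19-14)
= 60 + 60 - 120 = 0

Yes, collinear (determinant = 0)


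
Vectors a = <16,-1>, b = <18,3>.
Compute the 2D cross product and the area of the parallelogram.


cross = 16*3 + 1*18 = 48 + 18 = 66
Parallelogram area = |66| = 66

cross = 66, parallelogram area = 66


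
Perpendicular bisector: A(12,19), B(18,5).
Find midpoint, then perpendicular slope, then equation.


Midpoint = (15, 12)
Slope of AB = dy/dx = -14/6 = -2.3333
Perp slope = -dx/dy = 6/14 = 0.4286
b = My - (perp slope)*Mx = 12 + (6*15)/(-14) = 12 - 6.4286 = 5.5714

y = 0.4286x + 5.5714


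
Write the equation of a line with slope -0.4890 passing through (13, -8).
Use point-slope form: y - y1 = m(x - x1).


y + 8 = -0.4890(x - 13)
y = -0.4890x - 8 + 0.4890*13
y = -0.4890x - 1.6430

y = -0.4890x - 1.6430


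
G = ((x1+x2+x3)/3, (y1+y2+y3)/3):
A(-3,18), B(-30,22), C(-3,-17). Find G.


Gx = (-3- 30- 3)/3 = -36/3 = -12.0000
Gy = (18+22- 17)/3 = 23/3 = 7.6667

G = (-12.0000, 7.6667)


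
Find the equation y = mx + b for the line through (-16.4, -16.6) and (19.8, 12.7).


m = (29.3)/(36.2) = 0.8094
b = y1 - m*x1 = -16.6 - (29.3*(-16.4))/(36.2) = -16.6 + 13.2740 = -3.3260

y = 0.8094x - 3.3260


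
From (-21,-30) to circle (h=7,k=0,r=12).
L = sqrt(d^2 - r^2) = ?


d = sqrt((-21-7)^2 + (-30-0)^2) = sqrt(784+900) = 41.0366
L = sqrt(1684.0000 - 144) = sqrt(1540.0000) = 39.2428

39.2428


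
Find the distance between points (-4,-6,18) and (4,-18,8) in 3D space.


dx=8, dy=-12, dz=-10
d = sqrt(64+144+100) = sqrt(308) = 17.5499

17.5499


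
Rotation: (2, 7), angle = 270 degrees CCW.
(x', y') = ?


cos(270) = 0, sin(270) = -1
x' = 2*0 - 7*(-1) = 7
y' = 2*(-1) + 7*0 = -2

(7, -2)


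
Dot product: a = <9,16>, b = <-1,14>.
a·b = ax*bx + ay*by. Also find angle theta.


a·b = 9*(-1) + 16*14 = -9 + 224 = 215
|a| = sqrt(81+256) = 18.3576
|b| = sqrt(1+196) = 14.0357
cos(theta) = 215/(sqrt(337)*sqrt(197)) = 215/sqrt(66389) = 0.834431
theta = arccos(215/sqrt(66389)) = 33.4434 degrees

a·b = 215, theta = 33.4434 deg


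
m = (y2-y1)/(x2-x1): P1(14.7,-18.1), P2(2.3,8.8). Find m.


dy = 8.8 + 18.1 = 26.9
dx = 2.3 - 14.7 = -12.4
m = 26.9/(-12.4) = -2.1694

m = -2.1694


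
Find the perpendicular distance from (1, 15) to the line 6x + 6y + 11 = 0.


|6*1 + 6*15 + 11| = |107| = 107
sqrt(36 + 36) = sqrt(72) = 8.4853
d = 107/sqrt(72) = 12.6101

12.6101


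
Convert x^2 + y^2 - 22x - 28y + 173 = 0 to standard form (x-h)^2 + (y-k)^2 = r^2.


h = -D/2 = 22/2 = 11
k = -E/2 = 28/2 = 14
r^2 = h^2 + k^2 - F = 121 + 196 - 173 = 144
r = 12

Center (11, 14), radius = 12


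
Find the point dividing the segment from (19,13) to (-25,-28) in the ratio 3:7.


Px = (3*(-25) + 7*19)/10 = 58/10 = 5.8000
Py = (3*(-28) + 7*13)/10 = 7/10 = 0.7000

P = (5.8000, 0.7000)


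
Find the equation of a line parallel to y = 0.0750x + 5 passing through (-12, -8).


Parallel lines have equal slopes.
m2 = 0.0750
b2 = -8 - 0.0750*(-12) = -7.1000

y = 0.0750x - 7.1000


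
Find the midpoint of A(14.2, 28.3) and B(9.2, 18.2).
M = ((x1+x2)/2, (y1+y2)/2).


Mx = (14.2 + 9.2)/2 = 23.4/2 = 11.7000
My = (28.3 + 18.2)/2 = 46.5/2 = 23.2500

(11.7000, 23.2500)


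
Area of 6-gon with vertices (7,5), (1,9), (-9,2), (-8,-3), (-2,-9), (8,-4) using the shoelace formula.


sum(xi*y_{i+1}) = 7*9 + 1*2 - 9*(-3) - 8*(-9) - 2*(-4) + 8*5 = 212
sum(yi*x_{i+1}) = 5*1 + 9*(-9) + 2*(-8) - 3*(-2) - 9*8 - 4*7 = -186
Area = |212 + 186|/2 = 398/2 = 199.0000

199.0000 sq units


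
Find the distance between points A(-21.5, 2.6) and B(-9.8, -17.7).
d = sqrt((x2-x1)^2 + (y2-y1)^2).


dx = -9.8 + 21.5 = 11.7
dy = -17.7 - 2.6 = -20.3
d = sqrt(136.89 + 412.09) = sqrt(548.98) = 23.4303

23.4303


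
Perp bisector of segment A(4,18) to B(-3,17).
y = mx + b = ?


Midpoint = (0.5, 17.5)
Slope of AB = dy/dx = -1/(-7) = 0.1429
Perp slope = -dx/dy = -7/1 = -7.0000
b = My - (perp slope)*Mx = 17.5 + (-7*0.5)/(-1) = 17.5 + 3.5000 = 21.0000

y = -7.0000x + 21.0000


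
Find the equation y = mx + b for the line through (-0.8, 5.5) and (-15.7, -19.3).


m = (-24.8)/(-14.9) = 1.6644
b = y1 - m*x1 = 5.5 - (-24.8*(-0.8))/(-14.9) = 5.5 + 1.3315 = 6.8315

y = 1.6644x + 6.8315


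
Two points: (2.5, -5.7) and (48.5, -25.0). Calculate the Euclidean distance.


dx = 48.5 - 2.5 = 46.0
dy = -25.0 + 5.7 = -19.3
d = sqrt(2116.0 + 372.49) = sqrt(2488.49) = 49.8848

49.8848


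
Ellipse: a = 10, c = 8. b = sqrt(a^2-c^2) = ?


b^2 = 10^2 - (8)^2 = 100 - 64 = 36
b = sqrt(36) = 6

b = 6


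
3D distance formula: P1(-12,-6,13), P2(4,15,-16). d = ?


dx=16, dy=21, dz=-29
d = sqrt(256+441+841) = sqrt(1538) = 39.2173

39.2173


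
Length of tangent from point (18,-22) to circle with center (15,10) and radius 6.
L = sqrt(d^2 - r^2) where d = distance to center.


d = sqrt((18-15)^2 + (-22-10)^2) = sqrt(9+1024) = 32.1403
L = sqrt(1033.0000 - 36) = sqrt(997.0000) = 31.5753

31.5753


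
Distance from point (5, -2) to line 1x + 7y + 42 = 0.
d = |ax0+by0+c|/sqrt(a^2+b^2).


|1*5 + 7*(-2) + 42| = |33| = 33
sqrt(1 + 49) = sqrt(50) = 7.0711
d = 33/sqrt(50) = 4.6669

4.6669


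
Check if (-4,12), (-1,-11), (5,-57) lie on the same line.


-4*(-11+ 57) - 1*(-57-12) + 5*(12+ 11)
= -184 + 69 + 115 = 0

Yes, collinear (determinant = 0)


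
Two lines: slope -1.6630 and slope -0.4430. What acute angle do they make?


m1-m2 = -1.22
1+m1*m2 = 1.736709
tan(theta) = |-1.22/1.736709| = 0.702478
theta = arctan(|-1.22/1.736709|) = 35.0872 degrees (acute angle)

35.0872 degrees


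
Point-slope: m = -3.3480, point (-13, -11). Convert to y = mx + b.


y + 11 = -3.3480(x + 13)
y = -3.3480x - 11 + 3.3480*(-13)
y = -3.3480x - 54.5240

y = -3.3480x - 54.5240


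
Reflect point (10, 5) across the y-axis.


Reflection rule for y-axis: (-x, y)
(10, 5) -> (-10, 5)

(-10, 5)


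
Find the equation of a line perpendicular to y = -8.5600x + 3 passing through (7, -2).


Perpendicular slope = -1/m1 = -1/(-8.5600) = 0.1168
b2 = y0 - m2*x0 = -2 + 7/(-8.5600) = -2 - 0.8178 = -2.8178

y = 0.1168x - 2.8178


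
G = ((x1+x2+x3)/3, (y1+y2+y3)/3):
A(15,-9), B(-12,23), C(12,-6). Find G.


Gx = (15- 12+12)/3 = 15/3 = 5.0000
Gy = (-9+23- 6)/3 = 8/3 = 2.6667

G = (5.0000, 2.6667)


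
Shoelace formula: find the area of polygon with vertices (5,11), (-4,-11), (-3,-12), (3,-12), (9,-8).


sum(xi*y_{i+1}) = 5*(-11) - 4*(-12) - 3*(-12) + 3*(-8) + 9*11 = 104
sum(yi*x_{i+1}) = 11*(-4) - 11*(-3) - 12*3 - 12*9 - 8*5 = -195
Area = |104 + 195|/2 = 299/2 = 149.5000

149.5000 sq units


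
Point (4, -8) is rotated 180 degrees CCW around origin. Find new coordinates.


cos(180) = -1, sin(180) = 0
x' = 4*(-1) + 8*0 = -4
y' = 4*0 - 8*(-1) = 8

(-4, 8)


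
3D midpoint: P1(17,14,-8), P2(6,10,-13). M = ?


Mx = (17+6)/2 = 11.5000
My = (14+10)/2 = 12.0000
Mz = (-8- 13)/2 = -10.5000

M = (11.5000, 12.0000, -10.5000)


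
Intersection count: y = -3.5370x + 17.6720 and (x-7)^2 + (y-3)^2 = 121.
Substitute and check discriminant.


Substitute y = -3.5370x + 17.6720: (x-7)^2 + (-3.5370x+17.6720-3)^2 = 121
Expand to Ax^2 + Bx + C = 0, where b-k = 14.672
A = 1+m^2 = 13.510369
B = 2(m(b-k) - h) = 2(-3.5370*14.672 - 7) = -117.789728
C = h^2 + (b-k)^2 - r^2 = 49 + 215.267584 - 121 = 143.267584
disc = B^2-4AC = 13874.4200 - 7742.3917 = 6132.0283
disc > 0

2 intersection points


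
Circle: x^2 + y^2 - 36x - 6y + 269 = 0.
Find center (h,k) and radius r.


h = -D/2 = 36/2 = 18
k = -E/2 = 6/2 = 3
r^2 = h^2 + k^2 - F = 324 + 9 - 269 = 64
r = 8

Center (18, 3), radius = 8


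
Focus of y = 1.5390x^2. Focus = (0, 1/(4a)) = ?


a = 1.5390
4a = 6.1560
focus = (0, 1/6.1560) = (0, 0.1624)

Focus = (0, 0.1624)


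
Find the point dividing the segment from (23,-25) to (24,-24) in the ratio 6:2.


Px = (6*24 + 2*23)/8 = 190/8 = 23.7500
Py = (6*(-24) + 2*(-25))/8 = -194/8 = -24.2500

P = (23.7500, -24.2500)


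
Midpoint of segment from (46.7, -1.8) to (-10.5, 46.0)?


Mx = (46.7 - 10.5)/2 = 36.2/2 = 18.1000
My = (-1.8 + 46.0)/2 = 44.2/2 = 22.1000

(18.1000, 22.1000)


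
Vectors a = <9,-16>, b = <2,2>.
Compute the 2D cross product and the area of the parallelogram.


cross = 9*2 + 16*2 = 18 + 32 = 50
Parallelogram area = |50| = 50

cross = 50, parallelogram area = 50


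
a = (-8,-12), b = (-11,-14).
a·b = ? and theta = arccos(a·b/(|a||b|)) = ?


a·b = -8*(-11) - 12*(-14) = 88 + 168 = 256
|a| = sqrt(64+144) = 14.4222
|b| = sqrt(121+196) = 17.8045
cos(theta) = 256/(sqrt(208)*sqrt(317)) = 256/sqrt(65936) = 0.996962
theta = arccos(256/sqrt(65936)) = 4.4672 degrees

a·b = 256, theta = 4.4672 deg


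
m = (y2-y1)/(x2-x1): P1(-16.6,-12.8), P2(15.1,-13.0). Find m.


dy = -13.0 + 12.8 = -0.2
dx = 15.1 + 16.6 = 31.7
m = -0.2/31.7 = -0.0063

m = -0.0063


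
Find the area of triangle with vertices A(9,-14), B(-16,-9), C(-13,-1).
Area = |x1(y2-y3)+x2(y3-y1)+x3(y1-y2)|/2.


9*(-9+ 1) = -72
-16*(-1+ 14) = -208
-13*(-14+ 9) = 65
sum = -215
Area = |-215|/2 = 107.5000

107.5000 sq units


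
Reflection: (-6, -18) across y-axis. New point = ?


Reflection rule for y-axis: (-x, y)
(-6, -18) -> (6, -18)

(6, -18)


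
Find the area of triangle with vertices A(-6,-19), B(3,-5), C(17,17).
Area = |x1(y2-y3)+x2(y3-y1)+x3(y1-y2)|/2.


-6*(-5-17) = 132
3*(17+ 19) = 108
17*(-19+ 5) = -238
sum = 2
Area = |2|/2 = 1.0000

1.0000 sq units


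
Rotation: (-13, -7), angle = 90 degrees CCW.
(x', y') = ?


cos(90) = 0, sin(90) = 1
x' = -13*0 + 7*1 = 7
y' = -13*1 - 7*0 = -13

(7, -13)


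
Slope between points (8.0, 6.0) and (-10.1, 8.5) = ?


dy = 8.5 - 6.0 = 2.5
dx = -10.1 - 8.0 = -18.1
m = 2.5/(-18.1) = -0.1381

m = -0.1381


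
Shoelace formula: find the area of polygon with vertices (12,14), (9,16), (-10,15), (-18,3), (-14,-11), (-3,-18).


sum(xi*y_{i+1}) = 12*16 + 9*15 - 10*3 - 18*(-11) - 14*(-18) - 3*14 = 705
sum(yi*x_{i+1}) = 14*9 + 16*(-10) + 15*(-18) + 3*(-14) - 11*(-3) - 18*12 = -529
Area = |705 + 529|/2 = 1234/2 = 617.0000

617.0000 sq units


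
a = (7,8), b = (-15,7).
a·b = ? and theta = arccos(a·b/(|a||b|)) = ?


a·b = 7*(-15) + 8*7 = -105 + 56 = -49
|a| = sqrt(49+64) = 10.6301
|b| = sqrt(225+49) = 16.5529
cos(theta) = -49/(sqrt(113)*sqrt(274)) = -49/sqrt(30962) = -0.278472
theta = arccos(-49/sqrt(30962)) = 106.1690 degrees

a·b = -49, theta = 106.1690 deg


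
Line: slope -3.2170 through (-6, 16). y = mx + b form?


y - 16 = -3.2170(x + 6)
y = -3.2170x + 16 + 3.2170*(-6)
y = -3.2170x - 3.3020

y = -3.2170x - 3.3020


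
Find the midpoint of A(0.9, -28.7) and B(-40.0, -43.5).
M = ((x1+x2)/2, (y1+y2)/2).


Mx = (0.9 - 40.0)/2 = -39.1/2 = -19.5500
My = (-28.7 - 43.5)/2 = -72.2/2 = -36.1000

(-19.5500, -36.1000)


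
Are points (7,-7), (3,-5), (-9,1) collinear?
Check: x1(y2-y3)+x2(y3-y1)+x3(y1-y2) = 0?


7*(-5-1) + 3*(1+ 7) - 9*(-7+ 5)
= -42 + 24 + 18 = 0

Yes, collinear (determinant = 0)


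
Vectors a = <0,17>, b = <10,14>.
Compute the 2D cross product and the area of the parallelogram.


cross = 0*14 - 17*10 = 0 - 170 = -170
Parallelogram area = |-170| = 170

cross = -170, parallelogram area = 170


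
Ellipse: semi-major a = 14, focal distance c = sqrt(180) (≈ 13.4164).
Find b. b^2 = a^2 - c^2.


b^2 = 14^2 - (sqrt(180))^2 = 196 - 180 = 16
b = sqrt(16) = 4

b = 4


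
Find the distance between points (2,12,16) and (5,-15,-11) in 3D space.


dx=3, dy=-27, dz=-27
d = sqrt(9+729+729) = sqrt(1467) = 38.3014

38.3014


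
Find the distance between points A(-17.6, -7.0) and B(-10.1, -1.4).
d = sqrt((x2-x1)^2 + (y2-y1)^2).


dx = -10.1 + 17.6 = 7.5
dy = -1.4 + 7.0 = 5.6
d = sqrt(56.25 + 31.36) = sqrt(87.61) = 9.3600

9.3600


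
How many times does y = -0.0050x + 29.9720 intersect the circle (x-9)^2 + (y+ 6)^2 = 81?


Substitute y = -0.0050x + 29.9720: (x-9)^2 + (-0.0050x+29.9720+ 6)^2 = 81
Expand to Ax^2 + Bx + C = 0, where b-k = 35.972
A = 1+m^2 = 1.000025
B = 2(m(b-k) - h) = 2(-0.0050*35.972 - 9) = -18.35972
C = h^2 + (b-k)^2 - r^2 = 81 + 1293.984784 - 81 = 1293.984784
disc = B^2-4AC = 337.0793 - 5176.0685 = -4838.9892
disc < 0

0 intersection points
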